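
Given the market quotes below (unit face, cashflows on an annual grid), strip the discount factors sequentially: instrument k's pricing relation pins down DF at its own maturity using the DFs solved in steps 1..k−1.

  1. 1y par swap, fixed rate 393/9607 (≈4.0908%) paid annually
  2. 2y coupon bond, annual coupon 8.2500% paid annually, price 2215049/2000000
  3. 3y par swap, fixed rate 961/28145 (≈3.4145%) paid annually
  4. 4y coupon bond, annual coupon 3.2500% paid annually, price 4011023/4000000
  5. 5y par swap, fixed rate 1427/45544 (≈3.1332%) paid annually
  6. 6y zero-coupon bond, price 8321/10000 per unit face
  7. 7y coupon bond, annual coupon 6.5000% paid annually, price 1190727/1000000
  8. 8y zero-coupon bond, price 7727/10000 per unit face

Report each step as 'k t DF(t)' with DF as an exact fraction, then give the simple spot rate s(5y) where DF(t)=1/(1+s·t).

1 1 9607/10000
2 2 9499/10000
3 3 9039/10000
4 4 4413/5000
5 5 8573/10000
6 6 8321/10000
7 7 7893/10000
8 8 7727/10000
s(5y) = (1/(8573/10000) − 1)/(5) = 1427/42865 ≈ 3.3291%

step 1 [1y] swap r/1=393/9607: DF=(1 − 393/9607·(0))/(1+393/9607) = 9607/10000 ≈ 0.960700
step 2 [2y] bond c/1=33/400: DF=(2215049/2000000 − 33/400·(0.960700))/(1+33/400) = 9499/10000 ≈ 0.949900
step 3 [3y] swap r/1=961/28145: DF=(1 − 961/28145·(0.960700+0.949900))/(1+961/28145) = 9039/10000 ≈ 0.903900
step 4 [4y] bond c/1=13/400: DF=(4011023/4000000 − 13/400·(0.960700+0.949900+0.903900))/(1+13/400) = 4413/5000 ≈ 0.882600
step 5 [5y] swap r/1=1427/45544: DF=(1 − 1427/45544·(0.960700+0.949900+0.903900+0.882600))/(1+1427/45544) = 8573/10000 ≈ 0.857300
step 6 [6y] zero: DF = P = 8321/10000 ≈ 0.832100
step 7 [7y] bond c/1=13/200: DF=(1190727/1000000 − 13/200·(0.960700+0.949900+0.903900+0.882600+0.857300+0.832100))/(1+13/200) = 7893/10000 ≈ 0.789300
step 8 [8y] zero: DF = P = 7727/10000 ≈ 0.772700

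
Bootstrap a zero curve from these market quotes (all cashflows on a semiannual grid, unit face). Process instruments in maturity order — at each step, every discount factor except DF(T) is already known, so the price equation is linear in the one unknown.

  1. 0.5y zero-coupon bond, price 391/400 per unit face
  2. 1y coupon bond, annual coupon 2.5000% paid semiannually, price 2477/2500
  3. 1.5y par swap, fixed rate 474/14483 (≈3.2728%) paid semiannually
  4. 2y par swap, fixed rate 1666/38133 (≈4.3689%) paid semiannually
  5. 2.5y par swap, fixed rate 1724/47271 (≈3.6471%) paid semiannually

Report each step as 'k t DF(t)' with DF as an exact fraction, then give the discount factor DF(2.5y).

1 1/2 391/400
2 1 1933/2000
3 3/2 4763/5000
4 2 9167/10000
5 5/2 4569/5000
DF(2.5y) = 4569/5000 ≈ 0.913800

step 1 [0.5y] zero: DF = P = 391/400 ≈ 0.977500
step 2 [1y] bond c/2=1/80: DF=(2477/2500 − 1/80·(0.977500))/(1+1/80) = 1933/2000 ≈ 0.966500
step 3 [1.5y] swap r/2=237/14483: DF=(1 − 237/14483·(0.977500+0.966500))/(1+237/14483) = 4763/5000 ≈ 0.952600
step 4 [2y] swap r/2=833/38133: DF=(1 − 833/38133·(0.977500+0.966500+0.952600))/(1+833/38133) = 9167/10000 ≈ 0.916700
step 5 [2.5y] swap r/2=862/47271: DF=(1 − 862/47271·(0.977500+0.966500+0.952600+0.916700))/(1+862/47271) = 4569/5000 ≈ 0.913800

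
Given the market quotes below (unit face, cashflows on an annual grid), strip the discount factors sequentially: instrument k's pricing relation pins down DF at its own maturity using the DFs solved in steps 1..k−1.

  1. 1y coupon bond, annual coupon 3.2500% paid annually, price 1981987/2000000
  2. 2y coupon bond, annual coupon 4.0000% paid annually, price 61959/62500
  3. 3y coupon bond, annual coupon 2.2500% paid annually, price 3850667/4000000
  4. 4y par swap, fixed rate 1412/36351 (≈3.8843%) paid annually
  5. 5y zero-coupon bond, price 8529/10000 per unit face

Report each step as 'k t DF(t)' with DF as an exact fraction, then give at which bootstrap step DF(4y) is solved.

step 1 [1y] bond c/1=13/400: DF=(1981987/2000000 − 13/400·(0))/(1+13/400) = 4799/5000 ≈ 0.959800
step 2 [2y] bond c/1=1/25: DF=(61959/62500 − 1/25·(0.959800))/(1+1/25) = 9163/10000 ≈ 0.916300
step 3 [3y] bond c/1=9/400: DF=(3850667/4000000 − 9/400·(0.959800+0.916300))/(1+9/400) = 4501/5000 ≈ 0.900200
step 4 [4y] swap r/1=1412/36351: DF=(1 − 1412/36351·(0.959800+0.916300+0.900200))/(1+1412/36351) = 2147/2500 ≈ 0.858800
step 5 [5y] zero: DF = P = 8529/10000 ≈ 0.852900

1 1 4799/5000
2 2 9163/10000
3 3 4501/5000
4 4 2147/2500
5 5 8529/10000
DF(4y) is solved at step 4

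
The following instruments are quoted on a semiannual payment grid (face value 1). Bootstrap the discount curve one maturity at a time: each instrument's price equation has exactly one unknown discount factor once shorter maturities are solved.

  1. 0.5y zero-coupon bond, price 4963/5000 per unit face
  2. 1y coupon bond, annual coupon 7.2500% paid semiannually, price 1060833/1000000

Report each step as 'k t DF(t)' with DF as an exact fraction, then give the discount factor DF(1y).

step 1 [0.5y] zero: DF = P = 4963/5000 ≈ 0.992600
step 2 [1y] bond c/2=29/800: DF=(1060833/1000000 − 29/800·(0.992600))/(1+29/800) = 989/1000 ≈ 0.989000

1 1/2 4963/5000
2 1 989/1000
DF(1y) = 989/1000 ≈ 0.989000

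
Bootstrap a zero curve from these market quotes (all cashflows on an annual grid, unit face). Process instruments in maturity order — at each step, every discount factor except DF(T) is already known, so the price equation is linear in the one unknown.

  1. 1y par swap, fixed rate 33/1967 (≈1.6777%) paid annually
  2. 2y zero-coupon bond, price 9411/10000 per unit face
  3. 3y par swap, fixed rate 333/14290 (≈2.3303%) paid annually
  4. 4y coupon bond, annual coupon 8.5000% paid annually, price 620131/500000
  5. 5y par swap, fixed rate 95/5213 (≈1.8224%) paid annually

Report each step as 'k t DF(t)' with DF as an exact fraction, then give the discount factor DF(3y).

1 1 1967/2000
2 2 9411/10000
3 3 4667/5000
4 4 1149/1250
5 5 1829/2000
DF(3y) = 4667/5000 ≈ 0.933400

step 1 [1y] swap r/1=33/1967: DF=(1 − 33/1967·(0))/(1+33/1967) = 1967/2000 ≈ 0.983500
step 2 [2y] zero: DF = P = 9411/10000 ≈ 0.941100
step 3 [3y] swap r/1=333/14290: DF=(1 − 333/14290·(0.983500+0.941100))/(1+333/14290) = 4667/5000 ≈ 0.933400
step 4 [4y] bond c/1=17/200: DF=(620131/500000 − 17/200·(0.983500+0.941100+0.933400))/(1+17/200) = 1149/1250 ≈ 0.919200
step 5 [5y] swap r/1=95/5213: DF=(1 − 95/5213·(0.983500+0.941100+0.933400+0.919200))/(1+95/5213) = 1829/2000 ≈ 0.914500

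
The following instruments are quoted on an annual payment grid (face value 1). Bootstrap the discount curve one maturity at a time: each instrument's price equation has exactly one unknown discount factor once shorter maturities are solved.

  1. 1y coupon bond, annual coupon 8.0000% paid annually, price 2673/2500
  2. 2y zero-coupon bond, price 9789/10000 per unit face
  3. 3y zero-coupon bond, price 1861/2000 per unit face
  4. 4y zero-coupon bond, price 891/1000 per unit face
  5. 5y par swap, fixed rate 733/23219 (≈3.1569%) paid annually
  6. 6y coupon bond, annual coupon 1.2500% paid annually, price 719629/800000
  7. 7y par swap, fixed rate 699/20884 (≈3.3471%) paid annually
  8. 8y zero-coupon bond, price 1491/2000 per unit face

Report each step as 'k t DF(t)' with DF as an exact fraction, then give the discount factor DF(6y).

step 1 [1y] bond c/1=2/25: DF=(2673/2500 − 2/25·(0))/(1+2/25) = 99/100 ≈ 0.990000
step 2 [2y] zero: DF = P = 9789/10000 ≈ 0.978900
step 3 [3y] zero: DF = P = 1861/2000 ≈ 0.930500
step 4 [4y] zero: DF = P = 891/1000 ≈ 0.891000
step 5 [5y] swap r/1=733/23219: DF=(1 − 733/23219·(0.990000+0.978900+0.930500+0.891000))/(1+733/23219) = 4267/5000 ≈ 0.853400
step 6 [6y] bond c/1=1/80: DF=(719629/800000 − 1/80·(0.990000+0.978900+0.930500+0.891000+0.853400))/(1+1/80) = 8311/10000 ≈ 0.831100
step 7 [7y] swap r/1=699/20884: DF=(1 − 699/20884·(0.990000+0.978900+0.930500+0.891000+0.853400+0.831100))/(1+699/20884) = 7903/10000 ≈ 0.790300
step 8 [8y] zero: DF = P = 1491/2000 ≈ 0.745500

1 1 99/100
2 2 9789/10000
3 3 1861/2000
4 4 891/1000
5 5 4267/5000
6 6 8311/10000
7 7 7903/10000
8 8 1491/2000
DF(6y) = 8311/10000 ≈ 0.831100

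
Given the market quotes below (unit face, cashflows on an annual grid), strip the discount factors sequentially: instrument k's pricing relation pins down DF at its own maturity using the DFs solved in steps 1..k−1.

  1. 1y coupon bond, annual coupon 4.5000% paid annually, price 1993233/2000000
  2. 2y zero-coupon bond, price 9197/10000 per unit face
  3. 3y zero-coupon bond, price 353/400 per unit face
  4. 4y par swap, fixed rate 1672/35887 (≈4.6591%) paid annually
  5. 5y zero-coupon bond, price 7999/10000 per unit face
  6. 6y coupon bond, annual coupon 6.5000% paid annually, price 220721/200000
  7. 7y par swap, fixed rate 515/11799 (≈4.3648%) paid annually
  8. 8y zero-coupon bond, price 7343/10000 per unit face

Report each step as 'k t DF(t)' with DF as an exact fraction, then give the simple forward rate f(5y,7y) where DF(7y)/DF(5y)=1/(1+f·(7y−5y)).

1 1 9537/10000
2 2 9197/10000
3 3 353/400
4 4 1041/1250
5 5 7999/10000
6 6 1921/2500
7 7 297/400
8 8 7343/10000
f(5y,7y) = ((7999/10000)/(297/400) − 1)/(2) = 287/7425 ≈ 3.8653%

step 1 [1y] bond c/1=9/200: DF=(1993233/2000000 − 9/200·(0))/(1+9/200) = 9537/10000 ≈ 0.953700
step 2 [2y] zero: DF = P = 9197/10000 ≈ 0.919700
step 3 [3y] zero: DF = P = 353/400 ≈ 0.882500
step 4 [4y] swap r/1=1672/35887: DF=(1 − 1672/35887·(0.953700+0.919700+0.882500))/(1+1672/35887) = 1041/1250 ≈ 0.832800
step 5 [5y] zero: DF = P = 7999/10000 ≈ 0.799900
step 6 [6y] bond c/1=13/200: DF=(220721/200000 − 13/200·(0.953700+0.919700+0.882500+0.832800+0.799900))/(1+13/200) = 1921/2500 ≈ 0.768400
step 7 [7y] swap r/1=515/11799: DF=(1 − 515/11799·(0.953700+0.919700+0.882500+0.832800+0.799900+0.768400))/(1+515/11799) = 297/400 ≈ 0.742500
step 8 [8y] zero: DF = P = 7343/10000 ≈ 0.734300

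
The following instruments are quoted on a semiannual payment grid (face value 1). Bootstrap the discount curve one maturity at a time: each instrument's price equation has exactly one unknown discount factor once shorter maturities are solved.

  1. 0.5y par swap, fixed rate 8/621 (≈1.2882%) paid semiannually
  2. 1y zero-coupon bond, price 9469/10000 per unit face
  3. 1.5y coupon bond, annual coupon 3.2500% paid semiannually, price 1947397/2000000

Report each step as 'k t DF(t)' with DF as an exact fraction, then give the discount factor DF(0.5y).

1 1/2 621/625
2 1 9469/10000
3 3/2 9271/10000
DF(0.5y) = 621/625 ≈ 0.993600

step 1 [0.5y] swap r/2=4/621: DF=(1 − 4/621·(0))/(1+4/621) = 621/625 ≈ 0.993600
step 2 [1y] zero: DF = P = 9469/10000 ≈ 0.946900
step 3 [1.5y] bond c/2=13/800: DF=(1947397/2000000 − 13/800·(0.993600+0.946900))/(1+13/800) = 9271/10000 ≈ 0.927100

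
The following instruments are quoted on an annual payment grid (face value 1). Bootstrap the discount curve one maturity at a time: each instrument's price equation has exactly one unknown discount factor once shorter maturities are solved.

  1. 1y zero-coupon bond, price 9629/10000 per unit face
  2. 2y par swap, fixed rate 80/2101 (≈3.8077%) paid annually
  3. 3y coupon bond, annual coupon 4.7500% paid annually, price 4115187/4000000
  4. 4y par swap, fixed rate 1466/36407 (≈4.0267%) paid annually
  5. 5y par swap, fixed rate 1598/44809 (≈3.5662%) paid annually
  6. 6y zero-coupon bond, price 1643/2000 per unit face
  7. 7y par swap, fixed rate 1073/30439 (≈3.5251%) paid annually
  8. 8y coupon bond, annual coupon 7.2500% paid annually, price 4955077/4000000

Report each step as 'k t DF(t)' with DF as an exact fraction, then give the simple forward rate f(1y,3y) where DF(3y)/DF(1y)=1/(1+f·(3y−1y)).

step 1 [1y] zero: DF = P = 9629/10000 ≈ 0.962900
step 2 [2y] swap r/1=80/2101: DF=(1 − 80/2101·(0.962900))/(1+80/2101) = 116/125 ≈ 0.928000
step 3 [3y] bond c/1=19/400: DF=(4115187/4000000 − 19/400·(0.962900+0.928000))/(1+19/400) = 2241/2500 ≈ 0.896400
step 4 [4y] swap r/1=1466/36407: DF=(1 − 1466/36407·(0.962900+0.928000+0.896400))/(1+1466/36407) = 4267/5000 ≈ 0.853400
step 5 [5y] swap r/1=1598/44809: DF=(1 − 1598/44809·(0.962900+0.928000+0.896400+0.853400))/(1+1598/44809) = 4201/5000 ≈ 0.840200
step 6 [6y] zero: DF = P = 1643/2000 ≈ 0.821500
step 7 [7y] swap r/1=1073/30439: DF=(1 − 1073/30439·(0.962900+0.928000+0.896400+0.853400+0.840200+0.821500))/(1+1073/30439) = 3927/5000 ≈ 0.785400
step 8 [8y] bond c/1=29/400: DF=(4955077/4000000 − 29/400·(0.962900+0.928000+0.896400+0.853400+0.840200+0.821500+0.785400))/(1+29/400) = 1487/2000 ≈ 0.743500

1 1 9629/10000
2 2 116/125
3 3 2241/2500
4 4 4267/5000
5 5 4201/5000
6 6 1643/2000
7 7 3927/5000
8 8 1487/2000
f(1y,3y) = ((9629/10000)/(2241/2500) − 1)/(2) = 665/17928 ≈ 3.7093%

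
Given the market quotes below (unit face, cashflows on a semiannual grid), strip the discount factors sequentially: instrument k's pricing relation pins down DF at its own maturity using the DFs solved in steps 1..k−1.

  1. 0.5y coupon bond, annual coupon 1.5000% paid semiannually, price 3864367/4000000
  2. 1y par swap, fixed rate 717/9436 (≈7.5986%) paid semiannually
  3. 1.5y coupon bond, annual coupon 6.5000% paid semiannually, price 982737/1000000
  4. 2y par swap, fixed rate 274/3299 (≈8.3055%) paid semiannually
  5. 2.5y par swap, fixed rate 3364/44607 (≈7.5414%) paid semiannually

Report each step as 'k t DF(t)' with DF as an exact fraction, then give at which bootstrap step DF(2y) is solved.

1 1/2 9589/10000
2 1 9283/10000
3 3/2 2231/2500
4 2 8493/10000
5 5/2 4159/5000
DF(2y) is solved at step 4

step 1 [0.5y] bond c/2=3/400: DF=(3864367/4000000 − 3/400·(0))/(1+3/400) = 9589/10000 ≈ 0.958900
step 2 [1y] swap r/2=717/18872: DF=(1 − 717/18872·(0.958900))/(1+717/18872) = 9283/10000 ≈ 0.928300
step 3 [1.5y] bond c/2=13/400: DF=(982737/1000000 − 13/400·(0.958900+0.928300))/(1+13/400) = 2231/2500 ≈ 0.892400
step 4 [2y] swap r/2=137/3299: DF=(1 − 137/3299·(0.958900+0.928300+0.892400))/(1+137/3299) = 8493/10000 ≈ 0.849300
step 5 [2.5y] swap r/2=1682/44607: DF=(1 − 1682/44607·(0.958900+0.928300+0.892400+0.849300))/(1+1682/44607) = 4159/5000 ≈ 0.831800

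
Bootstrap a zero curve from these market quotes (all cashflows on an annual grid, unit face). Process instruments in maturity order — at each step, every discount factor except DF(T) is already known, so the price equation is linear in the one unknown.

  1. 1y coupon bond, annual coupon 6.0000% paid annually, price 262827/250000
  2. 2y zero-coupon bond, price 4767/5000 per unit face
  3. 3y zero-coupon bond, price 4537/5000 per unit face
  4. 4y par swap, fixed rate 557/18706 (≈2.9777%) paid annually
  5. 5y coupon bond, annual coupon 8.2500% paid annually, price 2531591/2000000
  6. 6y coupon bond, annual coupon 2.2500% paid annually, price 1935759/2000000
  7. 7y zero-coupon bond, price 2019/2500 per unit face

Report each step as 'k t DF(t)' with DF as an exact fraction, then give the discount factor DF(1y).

step 1 [1y] bond c/1=3/50: DF=(262827/250000 − 3/50·(0))/(1+3/50) = 4959/5000 ≈ 0.991800
step 2 [2y] zero: DF = P = 4767/5000 ≈ 0.953400
step 3 [3y] zero: DF = P = 4537/5000 ≈ 0.907400
step 4 [4y] swap r/1=557/18706: DF=(1 − 557/18706·(0.991800+0.953400+0.907400))/(1+557/18706) = 4443/5000 ≈ 0.888600
step 5 [5y] bond c/1=33/400: DF=(2531591/2000000 − 33/400·(0.991800+0.953400+0.907400+0.888600))/(1+33/400) = 4421/5000 ≈ 0.884200
step 6 [6y] bond c/1=9/400: DF=(1935759/2000000 − 9/400·(0.991800+0.953400+0.907400+0.888600+0.884200))/(1+9/400) = 528/625 ≈ 0.844800
step 7 [7y] zero: DF = P = 2019/2500 ≈ 0.807600

1 1 4959/5000
2 2 4767/5000
3 3 4537/5000
4 4 4443/5000
5 5 4421/5000
6 6 528/625
7 7 2019/2500
DF(1y) = 4959/5000 ≈ 0.991800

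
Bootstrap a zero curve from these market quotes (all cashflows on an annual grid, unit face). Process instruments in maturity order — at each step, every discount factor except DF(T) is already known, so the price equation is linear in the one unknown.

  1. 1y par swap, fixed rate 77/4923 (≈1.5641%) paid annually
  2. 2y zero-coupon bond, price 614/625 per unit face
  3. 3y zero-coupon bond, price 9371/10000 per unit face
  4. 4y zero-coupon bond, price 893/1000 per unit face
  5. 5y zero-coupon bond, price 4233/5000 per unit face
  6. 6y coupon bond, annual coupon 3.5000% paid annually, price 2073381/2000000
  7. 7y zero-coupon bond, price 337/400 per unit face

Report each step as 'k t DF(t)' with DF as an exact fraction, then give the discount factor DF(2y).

step 1 [1y] swap r/1=77/4923: DF=(1 − 77/4923·(0))/(1+77/4923) = 4923/5000 ≈ 0.984600
step 2 [2y] zero: DF = P = 614/625 ≈ 0.982400
step 3 [3y] zero: DF = P = 9371/10000 ≈ 0.937100
step 4 [4y] zero: DF = P = 893/1000 ≈ 0.893000
step 5 [5y] zero: DF = P = 4233/5000 ≈ 0.846600
step 6 [6y] bond c/1=7/200: DF=(2073381/2000000 − 7/200·(0.984600+0.982400+0.937100+0.893000+0.846600))/(1+7/200) = 4223/5000 ≈ 0.844600
step 7 [7y] zero: DF = P = 337/400 ≈ 0.842500

1 1 4923/5000
2 2 614/625
3 3 9371/10000
4 4 893/1000
5 5 4233/5000
6 6 4223/5000
7 7 337/400
DF(2y) = 614/625 ≈ 0.982400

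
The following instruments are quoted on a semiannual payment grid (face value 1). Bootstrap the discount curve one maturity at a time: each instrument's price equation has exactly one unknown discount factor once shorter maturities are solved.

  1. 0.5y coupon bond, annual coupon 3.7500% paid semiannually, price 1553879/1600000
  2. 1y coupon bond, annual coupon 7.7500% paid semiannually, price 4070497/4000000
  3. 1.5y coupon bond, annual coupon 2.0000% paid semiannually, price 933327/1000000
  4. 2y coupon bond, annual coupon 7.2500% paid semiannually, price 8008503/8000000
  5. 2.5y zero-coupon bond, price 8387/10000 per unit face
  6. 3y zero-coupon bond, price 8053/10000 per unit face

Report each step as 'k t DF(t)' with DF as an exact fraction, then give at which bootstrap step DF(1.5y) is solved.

1 1/2 9533/10000
2 1 9441/10000
3 3/2 9053/10000
4 2 217/250
5 5/2 8387/10000
6 3 8053/10000
DF(1.5y) is solved at step 3

step 1 [0.5y] bond c/2=3/160: DF=(1553879/1600000 − 3/160·(0))/(1+3/160) = 9533/10000 ≈ 0.953300
step 2 [1y] bond c/2=31/800: DF=(4070497/4000000 − 31/800·(0.953300))/(1+31/800) = 9441/10000 ≈ 0.944100
step 3 [1.5y] bond c/2=1/100: DF=(933327/1000000 − 1/100·(0.953300+0.944100))/(1+1/100) = 9053/10000 ≈ 0.905300
step 4 [2y] bond c/2=29/800: DF=(8008503/8000000 − 29/800·(0.953300+0.944100+0.905300))/(1+29/800) = 217/250 ≈ 0.868000
step 5 [2.5y] zero: DF = P = 8387/10000 ≈ 0.838700
step 6 [3y] zero: DF = P = 8053/10000 ≈ 0.805300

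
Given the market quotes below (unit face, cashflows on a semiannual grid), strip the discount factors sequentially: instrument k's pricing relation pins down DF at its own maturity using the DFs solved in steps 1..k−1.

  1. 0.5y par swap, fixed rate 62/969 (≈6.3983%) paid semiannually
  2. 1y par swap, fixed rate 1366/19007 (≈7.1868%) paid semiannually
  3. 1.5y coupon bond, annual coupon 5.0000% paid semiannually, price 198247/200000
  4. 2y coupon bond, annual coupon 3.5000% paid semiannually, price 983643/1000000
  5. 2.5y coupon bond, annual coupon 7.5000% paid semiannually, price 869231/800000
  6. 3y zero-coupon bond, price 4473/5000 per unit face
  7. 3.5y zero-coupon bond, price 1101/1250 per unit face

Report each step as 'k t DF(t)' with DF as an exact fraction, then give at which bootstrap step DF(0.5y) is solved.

step 1 [0.5y] swap r/2=31/969: DF=(1 − 31/969·(0))/(1+31/969) = 969/1000 ≈ 0.969000
step 2 [1y] swap r/2=683/19007: DF=(1 − 683/19007·(0.969000))/(1+683/19007) = 9317/10000 ≈ 0.931700
step 3 [1.5y] bond c/2=1/40: DF=(198247/200000 − 1/40·(0.969000+0.931700))/(1+1/40) = 9207/10000 ≈ 0.920700
step 4 [2y] bond c/2=7/400: DF=(983643/1000000 − 7/400·(0.969000+0.931700+0.920700))/(1+7/400) = 4591/5000 ≈ 0.918200
step 5 [2.5y] bond c/2=3/80: DF=(869231/800000 − 3/80·(0.969000+0.931700+0.920700+0.918200))/(1+3/80) = 9121/10000 ≈ 0.912100
step 6 [3y] zero: DF = P = 4473/5000 ≈ 0.894600
step 7 [3.5y] zero: DF = P = 1101/1250 ≈ 0.880800

1 1/2 969/1000
2 1 9317/10000
3 3/2 9207/10000
4 2 4591/5000
5 5/2 9121/10000
6 3 4473/5000
7 7/2 1101/1250
DF(0.5y) is solved at step 1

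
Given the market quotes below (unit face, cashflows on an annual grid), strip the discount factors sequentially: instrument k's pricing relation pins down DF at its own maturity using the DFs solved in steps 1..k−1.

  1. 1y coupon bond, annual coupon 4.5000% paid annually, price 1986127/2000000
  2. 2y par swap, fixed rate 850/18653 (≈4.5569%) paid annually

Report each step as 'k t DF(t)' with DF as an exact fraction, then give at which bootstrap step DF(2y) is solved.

1 1 9503/10000
2 2 183/200
DF(2y) is solved at step 2

step 1 [1y] bond c/1=9/200: DF=(1986127/2000000 − 9/200·(0))/(1+9/200) = 9503/10000 ≈ 0.950300
step 2 [2y] swap r/1=850/18653: DF=(1 − 850/18653·(0.950300))/(1+850/18653) = 183/200 ≈ 0.915000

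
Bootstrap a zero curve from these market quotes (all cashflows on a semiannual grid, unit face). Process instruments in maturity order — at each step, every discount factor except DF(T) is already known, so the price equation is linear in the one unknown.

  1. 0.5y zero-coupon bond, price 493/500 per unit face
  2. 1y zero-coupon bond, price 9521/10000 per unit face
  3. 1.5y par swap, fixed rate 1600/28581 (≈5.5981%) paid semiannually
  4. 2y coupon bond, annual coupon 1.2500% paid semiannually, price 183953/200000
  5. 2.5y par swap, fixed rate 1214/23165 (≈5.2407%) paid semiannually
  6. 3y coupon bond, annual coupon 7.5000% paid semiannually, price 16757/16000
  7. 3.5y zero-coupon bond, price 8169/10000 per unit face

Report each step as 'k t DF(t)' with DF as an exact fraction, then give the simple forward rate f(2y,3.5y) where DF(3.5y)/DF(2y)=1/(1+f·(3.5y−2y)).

step 1 [0.5y] zero: DF = P = 493/500 ≈ 0.986000
step 2 [1y] zero: DF = P = 9521/10000 ≈ 0.952100
step 3 [1.5y] swap r/2=800/28581: DF=(1 − 800/28581·(0.986000+0.952100))/(1+800/28581) = 23/25 ≈ 0.920000
step 4 [2y] bond c/2=1/160: DF=(183953/200000 − 1/160·(0.986000+0.952100+0.920000))/(1+1/160) = 8963/10000 ≈ 0.896300
step 5 [2.5y] swap r/2=607/23165: DF=(1 − 607/23165·(0.986000+0.952100+0.920000+0.896300))/(1+607/23165) = 4393/5000 ≈ 0.878600
step 6 [3y] bond c/2=3/80: DF=(16757/16000 − 3/80·(0.986000+0.952100+0.920000+0.896300+0.878600))/(1+3/80) = 421/500 ≈ 0.842000
step 7 [3.5y] zero: DF = P = 8169/10000 ≈ 0.816900

1 1/2 493/500
2 1 9521/10000
3 3/2 23/25
4 2 8963/10000
5 5/2 4393/5000
6 3 421/500
7 7/2 8169/10000
f(2y,3.5y) = ((8963/10000)/(8169/10000) − 1)/(3/2) = 1588/24507 ≈ 6.4798%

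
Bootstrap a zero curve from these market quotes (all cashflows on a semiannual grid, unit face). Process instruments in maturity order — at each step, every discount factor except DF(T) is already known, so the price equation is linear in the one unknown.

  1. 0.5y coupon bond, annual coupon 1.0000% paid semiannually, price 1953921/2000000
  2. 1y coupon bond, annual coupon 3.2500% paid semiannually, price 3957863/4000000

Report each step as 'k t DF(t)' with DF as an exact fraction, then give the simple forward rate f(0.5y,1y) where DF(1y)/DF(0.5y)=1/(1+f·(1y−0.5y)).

1 1/2 9721/10000
2 1 9581/10000
f(0.5y,1y) = ((9721/10000)/(9581/10000) − 1)/(1/2) = 280/9581 ≈ 2.9225%

step 1 [0.5y] bond c/2=1/200: DF=(1953921/2000000 − 1/200·(0))/(1+1/200) = 9721/10000 ≈ 0.972100
step 2 [1y] bond c/2=13/800: DF=(3957863/4000000 − 13/800·(0.972100))/(1+13/800) = 9581/10000 ≈ 0.958100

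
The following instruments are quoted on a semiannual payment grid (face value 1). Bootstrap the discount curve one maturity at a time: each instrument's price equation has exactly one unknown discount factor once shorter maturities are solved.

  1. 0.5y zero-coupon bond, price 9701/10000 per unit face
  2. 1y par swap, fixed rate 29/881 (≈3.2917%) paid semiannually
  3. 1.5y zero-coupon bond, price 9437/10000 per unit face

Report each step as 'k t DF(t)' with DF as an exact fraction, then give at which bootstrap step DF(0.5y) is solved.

step 1 [0.5y] zero: DF = P = 9701/10000 ≈ 0.970100
step 2 [1y] swap r/2=29/1762: DF=(1 − 29/1762·(0.970100))/(1+29/1762) = 9681/10000 ≈ 0.968100
step 3 [1.5y] zero: DF = P = 9437/10000 ≈ 0.943700

1 1/2 9701/10000
2 1 9681/10000
3 3/2 9437/10000
DF(0.5y) is solved at step 1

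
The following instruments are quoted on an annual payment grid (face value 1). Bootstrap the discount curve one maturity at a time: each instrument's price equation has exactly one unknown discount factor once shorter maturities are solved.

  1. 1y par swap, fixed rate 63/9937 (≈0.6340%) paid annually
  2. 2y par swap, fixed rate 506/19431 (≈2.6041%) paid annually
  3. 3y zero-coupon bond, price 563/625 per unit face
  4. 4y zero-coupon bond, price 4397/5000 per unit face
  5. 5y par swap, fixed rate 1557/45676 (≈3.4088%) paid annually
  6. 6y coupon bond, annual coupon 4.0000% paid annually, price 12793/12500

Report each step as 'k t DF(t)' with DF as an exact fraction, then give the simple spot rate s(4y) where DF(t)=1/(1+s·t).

1 1 9937/10000
2 2 4747/5000
3 3 563/625
4 4 4397/5000
5 5 8443/10000
6 6 2021/2500
s(4y) = (1/(4397/5000) − 1)/(4) = 603/17588 ≈ 3.4285%

step 1 [1y] swap r/1=63/9937: DF=(1 − 63/9937·(0))/(1+63/9937) = 9937/10000 ≈ 0.993700
step 2 [2y] swap r/1=506/19431: DF=(1 − 506/19431·(0.993700))/(1+506/19431) = 4747/5000 ≈ 0.949400
step 3 [3y] zero: DF = P = 563/625 ≈ 0.900800
step 4 [4y] zero: DF = P = 4397/5000 ≈ 0.879400
step 5 [5y] swap r/1=1557/45676: DF=(1 − 1557/45676·(0.993700+0.949400+0.900800+0.879400))/(1+1557/45676) = 8443/10000 ≈ 0.844300
step 6 [6y] bond c/1=1/25: DF=(12793/12500 − 1/25·(0.993700+0.949400+0.900800+0.879400+0.844300))/(1+1/25) = 2021/2500 ≈ 0.808400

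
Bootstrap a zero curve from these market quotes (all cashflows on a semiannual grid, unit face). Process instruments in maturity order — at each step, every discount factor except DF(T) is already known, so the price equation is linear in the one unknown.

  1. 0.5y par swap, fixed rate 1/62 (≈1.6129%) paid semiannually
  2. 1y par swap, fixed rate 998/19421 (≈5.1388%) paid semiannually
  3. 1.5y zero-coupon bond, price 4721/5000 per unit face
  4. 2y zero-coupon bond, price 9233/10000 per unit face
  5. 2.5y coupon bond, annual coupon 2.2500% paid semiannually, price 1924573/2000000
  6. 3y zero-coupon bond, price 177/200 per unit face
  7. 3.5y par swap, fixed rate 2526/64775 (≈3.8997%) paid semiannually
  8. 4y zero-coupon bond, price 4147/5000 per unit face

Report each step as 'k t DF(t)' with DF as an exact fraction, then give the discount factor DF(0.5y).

1 1/2 124/125
2 1 9501/10000
3 3/2 4721/5000
4 2 9233/10000
5 5/2 2273/2500
6 3 177/200
7 7/2 8737/10000
8 4 4147/5000
DF(0.5y) = 124/125 ≈ 0.992000

step 1 [0.5y] swap r/2=1/124: DF=(1 − 1/124·(0))/(1+1/124) = 124/125 ≈ 0.992000
step 2 [1y] swap r/2=499/19421: DF=(1 − 499/19421·(0.992000))/(1+499/19421) = 9501/10000 ≈ 0.950100
step 3 [1.5y] zero: DF = P = 4721/5000 ≈ 0.944200
step 4 [2y] zero: DF = P = 9233/10000 ≈ 0.923300
step 5 [2.5y] bond c/2=9/800: DF=(1924573/2000000 − 9/800·(0.992000+0.950100+0.944200+0.923300))/(1+9/800) = 2273/2500 ≈ 0.909200
step 6 [3y] zero: DF = P = 177/200 ≈ 0.885000
step 7 [3.5y] swap r/2=1263/64775: DF=(1 − 1263/64775·(0.992000+0.950100+0.944200+0.923300+0.909200+0.885000))/(1+1263/64775) = 8737/10000 ≈ 0.873700
step 8 [4y] zero: DF = P = 4147/5000 ≈ 0.829400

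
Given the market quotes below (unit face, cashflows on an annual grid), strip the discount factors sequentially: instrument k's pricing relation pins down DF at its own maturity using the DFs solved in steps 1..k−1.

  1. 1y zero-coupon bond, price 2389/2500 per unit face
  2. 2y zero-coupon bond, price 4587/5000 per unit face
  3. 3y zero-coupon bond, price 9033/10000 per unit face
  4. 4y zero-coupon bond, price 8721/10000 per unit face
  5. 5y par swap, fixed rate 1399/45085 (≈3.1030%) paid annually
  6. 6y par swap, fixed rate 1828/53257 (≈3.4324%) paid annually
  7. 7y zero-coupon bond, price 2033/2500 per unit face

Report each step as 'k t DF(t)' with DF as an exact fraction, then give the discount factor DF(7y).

step 1 [1y] zero: DF = P = 2389/2500 ≈ 0.955600
step 2 [2y] zero: DF = P = 4587/5000 ≈ 0.917400
step 3 [3y] zero: DF = P = 9033/10000 ≈ 0.903300
step 4 [4y] zero: DF = P = 8721/10000 ≈ 0.872100
step 5 [5y] swap r/1=1399/45085: DF=(1 − 1399/45085·(0.955600+0.917400+0.903300+0.872100))/(1+1399/45085) = 8601/10000 ≈ 0.860100
step 6 [6y] swap r/1=1828/53257: DF=(1 − 1828/53257·(0.955600+0.917400+0.903300+0.872100+0.860100))/(1+1828/53257) = 2043/2500 ≈ 0.817200
step 7 [7y] zero: DF = P = 2033/2500 ≈ 0.813200

1 1 2389/2500
2 2 4587/5000
3 3 9033/10000
4 4 8721/10000
5 5 8601/10000
6 6 2043/2500
7 7 2033/2500
DF(7y) = 2033/2500 ≈ 0.813200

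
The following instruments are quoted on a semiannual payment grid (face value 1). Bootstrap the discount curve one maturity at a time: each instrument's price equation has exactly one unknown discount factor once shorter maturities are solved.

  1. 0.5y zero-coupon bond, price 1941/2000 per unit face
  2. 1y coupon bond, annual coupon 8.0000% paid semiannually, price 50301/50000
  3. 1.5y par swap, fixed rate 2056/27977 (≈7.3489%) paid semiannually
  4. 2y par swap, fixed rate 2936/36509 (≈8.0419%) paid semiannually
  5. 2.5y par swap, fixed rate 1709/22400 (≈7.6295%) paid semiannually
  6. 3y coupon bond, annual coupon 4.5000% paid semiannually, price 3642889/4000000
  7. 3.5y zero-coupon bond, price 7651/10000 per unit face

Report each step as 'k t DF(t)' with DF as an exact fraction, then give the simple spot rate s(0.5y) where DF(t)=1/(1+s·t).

step 1 [0.5y] zero: DF = P = 1941/2000 ≈ 0.970500
step 2 [1y] bond c/2=1/25: DF=(50301/50000 − 1/25·(0.970500))/(1+1/25) = 93/100 ≈ 0.930000
step 3 [1.5y] swap r/2=1028/27977: DF=(1 − 1028/27977·(0.970500+0.930000))/(1+1028/27977) = 2243/2500 ≈ 0.897200
step 4 [2y] swap r/2=1468/36509: DF=(1 − 1468/36509·(0.970500+0.930000+0.897200))/(1+1468/36509) = 2133/2500 ≈ 0.853200
step 5 [2.5y] swap r/2=1709/44800: DF=(1 − 1709/44800·(0.970500+0.930000+0.897200+0.853200))/(1+1709/44800) = 8291/10000 ≈ 0.829100
step 6 [3y] bond c/2=9/400: DF=(3642889/4000000 − 9/400·(0.970500+0.930000+0.897200+0.853200+0.829100))/(1+9/400) = 7921/10000 ≈ 0.792100
step 7 [3.5y] zero: DF = P = 7651/10000 ≈ 0.765100

1 1/2 1941/2000
2 1 93/100
3 3/2 2243/2500
4 2 2133/2500
5 5/2 8291/10000
6 3 7921/10000
7 7/2 7651/10000
s(0.5y) = (1/(1941/2000) − 1)/(1/2) = 118/1941 ≈ 6.0793%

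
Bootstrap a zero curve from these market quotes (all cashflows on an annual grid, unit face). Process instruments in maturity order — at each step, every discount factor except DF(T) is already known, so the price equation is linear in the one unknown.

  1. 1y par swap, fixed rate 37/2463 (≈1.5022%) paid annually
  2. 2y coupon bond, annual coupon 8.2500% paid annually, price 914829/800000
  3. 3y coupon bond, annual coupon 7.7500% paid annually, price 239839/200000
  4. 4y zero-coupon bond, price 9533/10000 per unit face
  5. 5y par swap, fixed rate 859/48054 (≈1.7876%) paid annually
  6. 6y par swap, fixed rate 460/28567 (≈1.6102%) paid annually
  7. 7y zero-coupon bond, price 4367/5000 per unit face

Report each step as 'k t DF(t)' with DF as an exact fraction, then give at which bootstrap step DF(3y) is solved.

1 1 2463/2500
2 2 9813/10000
3 3 1943/2000
4 4 9533/10000
5 5 9141/10000
6 6 227/250
7 7 4367/5000
DF(3y) is solved at step 3

step 1 [1y] swap r/1=37/2463: DF=(1 − 37/2463·(0))/(1+37/2463) = 2463/2500 ≈ 0.985200
step 2 [2y] bond c/1=33/400: DF=(914829/800000 − 33/400·(0.985200))/(1+33/400) = 9813/10000 ≈ 0.981300
step 3 [3y] bond c/1=31/400: DF=(239839/200000 − 31/400·(0.985200+0.981300))/(1+31/400) = 1943/2000 ≈ 0.971500
step 4 [4y] zero: DF = P = 9533/10000 ≈ 0.953300
step 5 [5y] swap r/1=859/48054: DF=(1 − 859/48054·(0.985200+0.981300+0.971500+0.953300))/(1+859/48054) = 9141/10000 ≈ 0.914100
step 6 [6y] swap r/1=460/28567: DF=(1 − 460/28567·(0.985200+0.981300+0.971500+0.953300+0.914100))/(1+460/28567) = 227/250 ≈ 0.908000
step 7 [7y] zero: DF = P = 4367/5000 ≈ 0.873400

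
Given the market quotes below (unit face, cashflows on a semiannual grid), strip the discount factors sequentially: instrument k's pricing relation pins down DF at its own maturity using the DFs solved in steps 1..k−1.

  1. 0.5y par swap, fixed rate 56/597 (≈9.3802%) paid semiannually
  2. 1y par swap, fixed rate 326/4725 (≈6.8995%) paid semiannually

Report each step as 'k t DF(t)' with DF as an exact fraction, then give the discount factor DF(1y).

step 1 [0.5y] swap r/2=28/597: DF=(1 − 28/597·(0))/(1+28/597) = 597/625 ≈ 0.955200
step 2 [1y] swap r/2=163/4725: DF=(1 − 163/4725·(0.955200))/(1+163/4725) = 2337/2500 ≈ 0.934800

1 1/2 597/625
2 1 2337/2500
DF(1y) = 2337/2500 ≈ 0.934800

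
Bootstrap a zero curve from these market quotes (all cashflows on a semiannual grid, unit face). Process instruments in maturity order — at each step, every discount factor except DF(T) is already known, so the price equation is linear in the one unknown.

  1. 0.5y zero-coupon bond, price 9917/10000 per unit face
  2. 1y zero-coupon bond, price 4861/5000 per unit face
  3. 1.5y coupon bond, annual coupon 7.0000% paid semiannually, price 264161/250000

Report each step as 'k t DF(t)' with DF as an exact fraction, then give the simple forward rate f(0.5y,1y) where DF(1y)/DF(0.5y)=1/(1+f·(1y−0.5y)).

1 1/2 9917/10000
2 1 4861/5000
3 3/2 1909/2000
f(0.5y,1y) = ((9917/10000)/(4861/5000) − 1)/(1/2) = 195/4861 ≈ 4.0115%

step 1 [0.5y] zero: DF = P = 9917/10000 ≈ 0.991700
step 2 [1y] zero: DF = P = 4861/5000 ≈ 0.972200
step 3 [1.5y] bond c/2=7/200: DF=(264161/250000 − 7/200·(0.991700+0.972200))/(1+7/200) = 1909/2000 ≈ 0.954500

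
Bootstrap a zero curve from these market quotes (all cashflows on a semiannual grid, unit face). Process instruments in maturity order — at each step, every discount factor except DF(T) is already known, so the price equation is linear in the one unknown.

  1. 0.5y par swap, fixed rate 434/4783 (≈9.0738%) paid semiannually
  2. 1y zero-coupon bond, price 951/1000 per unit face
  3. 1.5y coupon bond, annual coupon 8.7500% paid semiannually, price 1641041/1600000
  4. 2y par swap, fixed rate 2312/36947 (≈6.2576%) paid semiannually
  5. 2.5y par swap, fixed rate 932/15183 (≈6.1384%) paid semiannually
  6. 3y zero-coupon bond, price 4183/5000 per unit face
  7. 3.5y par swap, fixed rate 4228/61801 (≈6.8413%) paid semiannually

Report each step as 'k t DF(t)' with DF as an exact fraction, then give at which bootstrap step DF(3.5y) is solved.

step 1 [0.5y] swap r/2=217/4783: DF=(1 − 217/4783·(0))/(1+217/4783) = 4783/5000 ≈ 0.956600
step 2 [1y] zero: DF = P = 951/1000 ≈ 0.951000
step 3 [1.5y] bond c/2=7/160: DF=(1641041/1600000 − 7/160·(0.956600+0.951000))/(1+7/160) = 9027/10000 ≈ 0.902700
step 4 [2y] swap r/2=1156/36947: DF=(1 − 1156/36947·(0.956600+0.951000+0.902700))/(1+1156/36947) = 2211/2500 ≈ 0.884400
step 5 [2.5y] swap r/2=466/15183: DF=(1 − 466/15183·(0.956600+0.951000+0.902700+0.884400))/(1+466/15183) = 4301/5000 ≈ 0.860200
step 6 [3y] zero: DF = P = 4183/5000 ≈ 0.836600
step 7 [3.5y] swap r/2=2114/61801: DF=(1 − 2114/61801·(0.956600+0.951000+0.902700+0.884400+0.860200+0.836600))/(1+2114/61801) = 3943/5000 ≈ 0.788600

1 1/2 4783/5000
2 1 951/1000
3 3/2 9027/10000
4 2 2211/2500
5 5/2 4301/5000
6 3 4183/5000
7 7/2 3943/5000
DF(3.5y) is solved at step 7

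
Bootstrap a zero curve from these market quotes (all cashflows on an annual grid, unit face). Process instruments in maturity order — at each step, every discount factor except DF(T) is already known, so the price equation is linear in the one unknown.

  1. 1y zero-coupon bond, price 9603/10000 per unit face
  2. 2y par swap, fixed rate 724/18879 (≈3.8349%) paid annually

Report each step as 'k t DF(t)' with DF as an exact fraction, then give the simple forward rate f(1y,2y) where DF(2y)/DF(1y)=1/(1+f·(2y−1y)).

step 1 [1y] zero: DF = P = 9603/10000 ≈ 0.960300
step 2 [2y] swap r/1=724/18879: DF=(1 − 724/18879·(0.960300))/(1+724/18879) = 2319/2500 ≈ 0.927600

1 1 9603/10000
2 2 2319/2500
f(1y,2y) = ((9603/10000)/(2319/2500) − 1)/(1) = 109/3092 ≈ 3.5252%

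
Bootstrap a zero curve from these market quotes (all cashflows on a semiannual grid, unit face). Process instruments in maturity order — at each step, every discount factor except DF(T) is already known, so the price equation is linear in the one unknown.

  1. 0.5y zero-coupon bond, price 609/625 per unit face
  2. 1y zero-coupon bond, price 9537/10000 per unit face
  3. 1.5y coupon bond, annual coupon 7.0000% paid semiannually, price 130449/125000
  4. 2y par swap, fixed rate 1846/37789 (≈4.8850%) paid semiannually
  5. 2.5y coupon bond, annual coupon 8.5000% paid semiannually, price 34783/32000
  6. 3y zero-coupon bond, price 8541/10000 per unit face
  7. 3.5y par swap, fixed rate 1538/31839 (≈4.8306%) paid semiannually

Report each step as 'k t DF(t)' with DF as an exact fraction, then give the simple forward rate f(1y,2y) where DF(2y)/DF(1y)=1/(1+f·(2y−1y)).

step 1 [0.5y] zero: DF = P = 609/625 ≈ 0.974400
step 2 [1y] zero: DF = P = 9537/10000 ≈ 0.953700
step 3 [1.5y] bond c/2=7/200: DF=(130449/125000 − 7/200·(0.974400+0.953700))/(1+7/200) = 9431/10000 ≈ 0.943100
step 4 [2y] swap r/2=923/37789: DF=(1 − 923/37789·(0.974400+0.953700+0.943100))/(1+923/37789) = 9077/10000 ≈ 0.907700
step 5 [2.5y] bond c/2=17/400: DF=(34783/32000 − 17/400·(0.974400+0.953700+0.943100+0.907700))/(1+17/400) = 4443/5000 ≈ 0.888600
step 6 [3y] zero: DF = P = 8541/10000 ≈ 0.854100
step 7 [3.5y] swap r/2=769/31839: DF=(1 − 769/31839·(0.974400+0.953700+0.943100+0.907700+0.888600+0.854100))/(1+769/31839) = 4231/5000 ≈ 0.846200

1 1/2 609/625
2 1 9537/10000
3 3/2 9431/10000
4 2 9077/10000
5 5/2 4443/5000
6 3 8541/10000
7 7/2 4231/5000
f(1y,2y) = ((9537/10000)/(9077/10000) − 1)/(1) = 460/9077 ≈ 5.0678%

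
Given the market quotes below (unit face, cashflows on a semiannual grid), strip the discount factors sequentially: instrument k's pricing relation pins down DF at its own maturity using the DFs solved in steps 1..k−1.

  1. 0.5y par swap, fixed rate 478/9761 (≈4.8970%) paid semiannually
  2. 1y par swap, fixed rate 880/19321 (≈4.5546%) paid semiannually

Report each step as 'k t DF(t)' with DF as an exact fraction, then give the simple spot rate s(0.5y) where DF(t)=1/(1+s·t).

step 1 [0.5y] swap r/2=239/9761: DF=(1 − 239/9761·(0))/(1+239/9761) = 9761/10000 ≈ 0.976100
step 2 [1y] swap r/2=440/19321: DF=(1 − 440/19321·(0.976100))/(1+440/19321) = 239/250 ≈ 0.956000

1 1/2 9761/10000
2 1 239/250
s(0.5y) = (1/(9761/10000) − 1)/(1/2) = 478/9761 ≈ 4.8970%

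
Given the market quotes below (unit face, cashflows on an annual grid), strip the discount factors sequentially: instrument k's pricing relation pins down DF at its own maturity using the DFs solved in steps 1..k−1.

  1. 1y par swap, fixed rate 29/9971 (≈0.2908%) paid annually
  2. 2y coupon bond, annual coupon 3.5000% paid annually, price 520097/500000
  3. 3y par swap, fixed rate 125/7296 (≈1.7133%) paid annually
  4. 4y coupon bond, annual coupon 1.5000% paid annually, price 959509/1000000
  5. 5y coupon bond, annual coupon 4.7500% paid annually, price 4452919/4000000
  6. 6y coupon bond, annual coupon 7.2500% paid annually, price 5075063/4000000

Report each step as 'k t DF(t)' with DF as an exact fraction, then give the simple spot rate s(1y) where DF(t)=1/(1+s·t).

1 1 9971/10000
2 2 9713/10000
3 3 19/20
4 4 4511/5000
5 5 1779/2000
6 6 4323/5000
s(1y) = (1/(9971/10000) − 1)/(1) = 29/9971 ≈ 0.2908%

step 1 [1y] swap r/1=29/9971: DF=(1 − 29/9971·(0))/(1+29/9971) = 9971/10000 ≈ 0.997100
step 2 [2y] bond c/1=7/200: DF=(520097/500000 − 7/200·(0.997100))/(1+7/200) = 9713/10000 ≈ 0.971300
step 3 [3y] swap r/1=125/7296: DF=(1 − 125/7296·(0.997100+0.971300))/(1+125/7296) = 19/20 ≈ 0.950000
step 4 [4y] bond c/1=3/200: DF=(959509/1000000 − 3/200·(0.997100+0.971300+0.950000))/(1+3/200) = 4511/5000 ≈ 0.902200
step 5 [5y] bond c/1=19/400: DF=(4452919/4000000 − 19/400·(0.997100+0.971300+0.950000+0.902200))/(1+19/400) = 1779/2000 ≈ 0.889500
step 6 [6y] bond c/1=29/400: DF=(5075063/4000000 − 29/400·(0.997100+0.971300+0.950000+0.902200+0.889500))/(1+29/400) = 4323/5000 ≈ 0.864600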